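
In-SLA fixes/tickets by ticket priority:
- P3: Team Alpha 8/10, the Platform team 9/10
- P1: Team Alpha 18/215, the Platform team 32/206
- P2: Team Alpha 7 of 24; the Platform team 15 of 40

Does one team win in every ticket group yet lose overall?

P3: Team Alpha 8/10 = 80.0%, the Platform team 9/10 = 90.0% → the Platform team
P1: Team Alpha 18/215 = 8.4%, the Platform team 32/206 = 15.5% → the Platform team
P2: Team Alpha 7/24 = 29.2%, the Platform team 15/40 = 37.5% → the Platform team
Overall: Team Alpha 33/249 = 13.3%, the Platform team 56/256 = 21.9% → the Platform team
The Platform team wins overall and in every ticket group — no reversal.

No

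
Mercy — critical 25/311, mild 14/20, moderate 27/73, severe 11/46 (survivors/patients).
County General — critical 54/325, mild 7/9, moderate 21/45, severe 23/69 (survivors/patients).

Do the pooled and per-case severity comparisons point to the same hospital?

Yes

Critical: Mercy 25/311 = 8.0%, County General 54/325 = 16.6% → County General
Mild: Mercy 14/20 = 70.0%, County General 7/9 = 77.8% → County General
Moderate: Mercy 27/73 = 37.0%, County General 21/45 = 46.7% → County General
Severe: Mercy 11/46 = 23.9%, County General 23/69 = 33.3% → County General
Overall: Mercy 77/450 = 17.1%, County General 105/448 = 23.4% → County General
County General wins overall and in every case group — no reversal.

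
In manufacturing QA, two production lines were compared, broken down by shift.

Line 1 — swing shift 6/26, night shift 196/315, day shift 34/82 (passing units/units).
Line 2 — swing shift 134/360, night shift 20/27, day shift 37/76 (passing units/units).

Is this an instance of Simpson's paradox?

Yes

Swing shift: Line 1 6/26 = 23.1%, Line 2 134/360 = 37.2% → Line 2
Night shift: Line 1 196/315 = 62.2%, Line 2 20/27 = 74.1% → Line 2
Day shift: Line 1 34/82 = 41.5%, Line 2 37/76 = 48.7% → Line 2
Overall: Line 1 236/423 = 55.8%, Line 2 191/463 = 41.3% → Line 1
Line 2 wins each shift group but Line 1 wins overall — the comparison reverses. Line 2's units skew toward swing shift, which has a lower base rate.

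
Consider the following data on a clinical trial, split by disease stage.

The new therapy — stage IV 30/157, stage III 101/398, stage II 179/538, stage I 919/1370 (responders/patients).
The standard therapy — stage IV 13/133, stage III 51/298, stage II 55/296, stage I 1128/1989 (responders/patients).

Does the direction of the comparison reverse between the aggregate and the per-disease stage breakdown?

Stage IV: the new therapy 30/157 = 19.1%, the standard therapy 13/133 = 9.8% → the new therapy
Stage III: the new therapy 101/398 = 25.4%, the standard therapy 51/298 = 17.1% → the new therapy
Stage II: the new therapy 179/538 = 33.3%, the standard therapy 55/296 = 18.6% → the new therapy
Stage I: the new therapy 919/1370 = 67.1%, the standard therapy 1128/1989 = 56.7% → the new therapy
Overall: the new therapy 1229/2463 = 49.9%, the standard therapy 1247/2716 = 45.9% → the new therapy
The new therapy wins overall and in every disease group — no reversal.

No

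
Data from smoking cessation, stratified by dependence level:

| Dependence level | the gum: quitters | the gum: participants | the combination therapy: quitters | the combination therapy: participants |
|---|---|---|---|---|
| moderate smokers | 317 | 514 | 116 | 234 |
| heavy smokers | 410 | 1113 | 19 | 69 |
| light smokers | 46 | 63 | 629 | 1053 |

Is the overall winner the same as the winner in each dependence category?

No

Moderate smokers: the gum 317/514 = 61.7%, the combination therapy 116/234 = 49.6% → the gum
Heavy smokers: the gum 410/1113 = 36.8%, the combination therapy 19/69 = 27.5% → the gum
Light smokers: the gum 46/63 = 73.0%, the combination therapy 629/1053 = 59.7% → the gum
Overall: the gum 773/1690 = 45.7%, the combination therapy 764/1356 = 56.3% → the combination therapy
The gum wins each dependence group but the combination therapy wins overall — the comparison reverses. The gum's participants skew toward heavy smokers, which has a lower base rate.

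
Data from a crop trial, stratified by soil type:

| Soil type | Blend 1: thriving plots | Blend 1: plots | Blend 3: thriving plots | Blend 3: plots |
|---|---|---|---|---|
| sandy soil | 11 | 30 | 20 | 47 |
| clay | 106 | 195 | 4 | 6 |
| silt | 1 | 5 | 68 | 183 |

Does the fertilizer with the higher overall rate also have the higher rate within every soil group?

Sandy soil: Blend 1 11/30 = 36.7%, Blend 3 20/47 = 42.6% → Blend 3
Clay: Blend 1 106/195 = 54.4%, Blend 3 4/6 = 66.7% → Blend 3
Silt: Blend 1 1/5 = 20.0%, Blend 3 68/183 = 37.2% → Blend 3
Overall: Blend 1 118/230 = 51.3%, Blend 3 92/236 = 39.0% → Blend 1
Blend 3 wins each soil group but Blend 1 wins overall — the comparison reverses. Blend 3's plots skew toward silt, which has a lower base rate.

No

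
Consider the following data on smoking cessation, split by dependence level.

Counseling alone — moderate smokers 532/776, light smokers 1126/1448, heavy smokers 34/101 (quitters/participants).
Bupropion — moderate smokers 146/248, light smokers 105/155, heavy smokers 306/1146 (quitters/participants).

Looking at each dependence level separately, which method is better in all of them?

Moderate smokers: counseling alone 532/776 = 68.6%, bupropion 146/248 = 58.9% → counseling alone
Light smokers: counseling alone 1126/1448 = 77.8%, bupropion 105/155 = 67.7% → counseling alone
Heavy smokers: counseling alone 34/101 = 33.7%, bupropion 306/1146 = 26.7% → counseling alone
Counseling alone has the higher rate in all 3 groups.

counseling alone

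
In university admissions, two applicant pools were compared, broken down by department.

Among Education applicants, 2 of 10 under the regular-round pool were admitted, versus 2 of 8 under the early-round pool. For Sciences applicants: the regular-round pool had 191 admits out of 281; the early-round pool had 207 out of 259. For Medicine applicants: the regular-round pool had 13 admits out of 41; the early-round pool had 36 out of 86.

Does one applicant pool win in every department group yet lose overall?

Education: the regular-round pool 2/10 = 20.0%, the early-round pool 2/8 = 25.0% → the early-round pool
Sciences: the regular-round pool 191/281 = 68.0%, the early-round pool 207/259 = 79.9% → the early-round pool
Medicine: the regular-round pool 13/41 = 31.7%, the early-round pool 36/86 = 41.9% → the early-round pool
Overall: the regular-round pool 206/332 = 62.0%, the early-round pool 245/353 = 69.4% → the early-round pool
The early-round pool wins overall and in every department group — no reversal.

No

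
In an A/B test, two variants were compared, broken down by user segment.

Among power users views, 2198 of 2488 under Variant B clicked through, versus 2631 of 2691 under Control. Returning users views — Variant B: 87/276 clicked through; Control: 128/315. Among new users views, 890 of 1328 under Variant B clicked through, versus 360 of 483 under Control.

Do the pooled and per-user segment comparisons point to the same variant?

Power users: Variant B 2198/2488 = 88.3%, Control 2631/2691 = 97.8% → Control
Returning users: Variant B 87/276 = 31.5%, Control 128/315 = 40.6% → Control
New users: Variant B 890/1328 = 67.0%, Control 360/483 = 74.5% → Control
Overall: Variant B 3175/4092 = 77.6%, Control 3119/3489 = 89.4% → Control
Control wins overall and in every user group — no reversal.

Yes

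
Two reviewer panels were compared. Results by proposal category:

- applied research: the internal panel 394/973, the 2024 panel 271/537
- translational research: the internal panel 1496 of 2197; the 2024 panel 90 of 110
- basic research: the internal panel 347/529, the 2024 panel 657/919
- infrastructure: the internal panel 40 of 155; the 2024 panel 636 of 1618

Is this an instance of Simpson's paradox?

Yes

Applied research: the internal panel 394/973 = 40.5%, the 2024 panel 271/537 = 50.5% → the 2024 panel
Translational research: the internal panel 1496/2197 = 68.1%, the 2024 panel 90/110 = 81.8% → the 2024 panel
Basic research: the internal panel 347/529 = 65.6%, the 2024 panel 657/919 = 71.5% → the 2024 panel
Infrastructure: the internal panel 40/155 = 25.8%, the 2024 panel 636/1618 = 39.3% → the 2024 panel
Overall: the internal panel 2277/3854 = 59.1%, the 2024 panel 1654/3184 = 51.9% → the internal panel
The 2024 panel wins each proposal group but the internal panel wins overall — the comparison reverses. The 2024 panel's proposals skew toward infrastructure, which has a lower base rate.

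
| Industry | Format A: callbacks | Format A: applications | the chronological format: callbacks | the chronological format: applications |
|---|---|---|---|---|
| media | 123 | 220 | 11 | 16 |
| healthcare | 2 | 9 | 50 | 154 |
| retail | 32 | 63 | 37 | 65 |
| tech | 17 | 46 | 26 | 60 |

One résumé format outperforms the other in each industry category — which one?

the chronological format

Media: Format A 123/220 = 55.9%, the chronological format 11/16 = 68.8% → the chronological format
Healthcare: Format A 2/9 = 22.2%, the chronological format 50/154 = 32.5% → the chronological format
Retail: Format A 32/63 = 50.8%, the chronological format 37/65 = 56.9% → the chronological format
Tech: Format A 17/46 = 37.0%, the chronological format 26/60 = 43.3% → the chronological format
The chronological format has the higher rate in all 4 groups.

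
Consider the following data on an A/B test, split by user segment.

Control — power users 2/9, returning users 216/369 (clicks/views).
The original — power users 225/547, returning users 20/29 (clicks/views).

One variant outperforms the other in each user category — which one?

Power users: Control 2/9 = 22.2%, the original 225/547 = 41.1% → the original
Returning users: Control 216/369 = 58.5%, the original 20/29 = 69.0% → the original
The original has the higher rate in both groups.

the original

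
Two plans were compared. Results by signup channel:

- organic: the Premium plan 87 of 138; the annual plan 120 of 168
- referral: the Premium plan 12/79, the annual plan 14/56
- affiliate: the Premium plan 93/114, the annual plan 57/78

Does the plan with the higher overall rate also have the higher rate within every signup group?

No

Organic: the Premium plan 87/138 = 63.0%, the annual plan 120/168 = 71.4% → the annual plan
Referral: the Premium plan 12/79 = 15.2%, the annual plan 14/56 = 25.0% → the annual plan
Affiliate: the Premium plan 93/114 = 81.6%, the annual plan 57/78 = 73.1% → the Premium plan
Overall: the Premium plan 192/331 = 58.0%, the annual plan 191/302 = 63.2% → the annual plan
Neither sweeps: the Premium plan wins 1 of 3 groups, the annual plan wins 2. The annual plan wins overall but not every group — no Simpson reversal.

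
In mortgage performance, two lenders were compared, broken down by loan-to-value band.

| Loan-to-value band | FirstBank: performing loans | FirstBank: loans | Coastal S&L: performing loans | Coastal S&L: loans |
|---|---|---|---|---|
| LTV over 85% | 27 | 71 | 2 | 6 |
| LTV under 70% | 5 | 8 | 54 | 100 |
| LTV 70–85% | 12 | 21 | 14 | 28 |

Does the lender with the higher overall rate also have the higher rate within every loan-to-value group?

No

LTV over 85%: FirstBank 27/71 = 38.0%, Coastal S&L 2/6 = 33.3% → FirstBank
LTV under 70%: FirstBank 5/8 = 62.5%, Coastal S&L 54/100 = 54.0% → FirstBank
LTV 70–85%: FirstBank 12/21 = 57.1%, Coastal S&L 14/28 = 50.0% → FirstBank
Overall: FirstBank 44/100 = 44.0%, Coastal S&L 70/134 = 52.2% → Coastal S&L
FirstBank wins each loan-to-value group but Coastal S&L wins overall — the comparison reverses. FirstBank's loans skew toward LTV over 85%, which has a lower base rate.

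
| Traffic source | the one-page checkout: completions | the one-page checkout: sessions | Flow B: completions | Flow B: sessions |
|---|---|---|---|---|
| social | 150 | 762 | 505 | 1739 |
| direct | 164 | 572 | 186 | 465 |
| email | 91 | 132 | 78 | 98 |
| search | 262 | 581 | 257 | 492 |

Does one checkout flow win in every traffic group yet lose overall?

No

Social: the one-page checkout 150/762 = 19.7%, Flow B 505/1739 = 29.0% → Flow B
Direct: the one-page checkout 164/572 = 28.7%, Flow B 186/465 = 40.0% → Flow B
Email: the one-page checkout 91/132 = 68.9%, Flow B 78/98 = 79.6% → Flow B
Search: the one-page checkout 262/581 = 45.1%, Flow B 257/492 = 52.2% → Flow B
Overall: the one-page checkout 667/2047 = 32.6%, Flow B 1026/2794 = 36.7% → Flow B
Flow B wins overall and in every traffic group — no reversal.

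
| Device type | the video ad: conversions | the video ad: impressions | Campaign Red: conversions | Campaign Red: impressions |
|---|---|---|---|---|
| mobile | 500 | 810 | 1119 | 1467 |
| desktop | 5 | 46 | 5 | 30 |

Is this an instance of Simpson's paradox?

Mobile: the video ad 500/810 = 61.7%, Campaign Red 1119/1467 = 76.3% → Campaign Red
Desktop: the video ad 5/46 = 10.9%, Campaign Red 5/30 = 16.7% → Campaign Red
Overall: the video ad 505/856 = 59.0%, Campaign Red 1124/1497 = 75.1% → Campaign Red
Campaign Red wins overall and in every device group — no reversal.

No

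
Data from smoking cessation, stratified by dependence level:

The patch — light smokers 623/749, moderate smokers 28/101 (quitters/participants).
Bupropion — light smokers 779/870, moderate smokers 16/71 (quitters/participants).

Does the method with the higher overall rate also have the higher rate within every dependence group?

Light smokers: the patch 623/749 = 83.2%, bupropion 779/870 = 89.5% → bupropion
Moderate smokers: the patch 28/101 = 27.7%, bupropion 16/71 = 22.5% → the patch
Overall: the patch 651/850 = 76.6%, bupropion 795/941 = 84.5% → bupropion
Neither sweeps: the patch wins 1 of 2 groups, bupropion wins 1. Bupropion wins overall but not every group — no Simpson reversal.

No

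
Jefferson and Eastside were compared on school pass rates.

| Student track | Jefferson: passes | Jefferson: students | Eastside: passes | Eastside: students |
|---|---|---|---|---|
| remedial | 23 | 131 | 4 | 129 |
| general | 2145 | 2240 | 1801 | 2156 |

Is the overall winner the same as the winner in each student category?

Remedial: Jefferson 23/131 = 17.6%, Eastside 4/129 = 3.1% → Jefferson
General: Jefferson 2145/2240 = 95.8%, Eastside 1801/2156 = 83.5% → Jefferson
Overall: Jefferson 2168/2371 = 91.4%, Eastside 1805/2285 = 79.0% → Jefferson
Jefferson wins overall and in every student group — no reversal.

Yes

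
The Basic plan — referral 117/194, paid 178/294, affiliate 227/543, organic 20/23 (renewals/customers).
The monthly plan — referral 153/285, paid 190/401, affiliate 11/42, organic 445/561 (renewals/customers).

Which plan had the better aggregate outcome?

Referral: the Basic plan 117/194 = 60.3%, the monthly plan 153/285 = 53.7% → the Basic plan
Paid: the Basic plan 178/294 = 60.5%, the monthly plan 190/401 = 47.4% → the Basic plan
Affiliate: the Basic plan 227/543 = 41.8%, the monthly plan 11/42 = 26.2% → the Basic plan
Organic: the Basic plan 20/23 = 87.0%, the monthly plan 445/561 = 79.3% → the Basic plan
Overall: the Basic plan 542/1054 = 51.4%, the monthly plan 799/1289 = 62.0% → the monthly plan
(The Basic plan wins every signup group but the monthly plan wins overall — the Basic plan's customers skew toward the low-rate affiliate group.)

the monthly plan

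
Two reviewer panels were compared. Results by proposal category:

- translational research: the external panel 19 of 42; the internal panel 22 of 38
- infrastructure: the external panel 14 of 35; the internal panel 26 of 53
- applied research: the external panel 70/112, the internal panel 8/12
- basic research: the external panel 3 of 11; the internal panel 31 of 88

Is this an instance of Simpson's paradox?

Yes

Translational research: the external panel 19/42 = 45.2%, the internal panel 22/38 = 57.9% → the internal panel
Infrastructure: the external panel 14/35 = 40.0%, the internal panel 26/53 = 49.1% → the internal panel
Applied research: the external panel 70/112 = 62.5%, the internal panel 8/12 = 66.7% → the internal panel
Basic research: the external panel 3/11 = 27.3%, the internal panel 31/88 = 35.2% → the internal panel
Overall: the external panel 106/200 = 53.0%, the internal panel 87/191 = 45.5% → the external panel
The internal panel wins each proposal group but the external panel wins overall — the comparison reverses. The internal panel's proposals skew toward basic research, which has a lower base rate.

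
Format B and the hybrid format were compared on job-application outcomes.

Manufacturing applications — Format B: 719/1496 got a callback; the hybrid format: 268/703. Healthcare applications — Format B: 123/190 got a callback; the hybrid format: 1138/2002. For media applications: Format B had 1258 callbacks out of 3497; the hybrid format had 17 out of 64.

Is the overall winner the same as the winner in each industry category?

No

Manufacturing: Format B 719/1496 = 48.1%, the hybrid format 268/703 = 38.1% → Format B
Healthcare: Format B 123/190 = 64.7%, the hybrid format 1138/2002 = 56.8% → Format B
Media: Format B 1258/3497 = 36.0%, the hybrid format 17/64 = 26.6% → Format B
Overall: Format B 2100/5183 = 40.5%, the hybrid format 1423/2769 = 51.4% → the hybrid format
Format B wins each industry group but the hybrid format wins overall — the comparison reverses. Format B's applications skew toward media, which has a lower base rate.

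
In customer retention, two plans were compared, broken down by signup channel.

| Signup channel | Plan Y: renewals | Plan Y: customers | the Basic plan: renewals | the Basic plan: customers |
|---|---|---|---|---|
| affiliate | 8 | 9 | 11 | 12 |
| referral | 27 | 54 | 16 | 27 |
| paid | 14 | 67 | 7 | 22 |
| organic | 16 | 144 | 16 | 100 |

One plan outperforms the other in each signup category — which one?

Affiliate: Plan Y 8/9 = 88.9%, the Basic plan 11/12 = 91.7% → the Basic plan
Referral: Plan Y 27/54 = 50.0%, the Basic plan 16/27 = 59.3% → the Basic plan
Paid: Plan Y 14/67 = 20.9%, the Basic plan 7/22 = 31.8% → the Basic plan
Organic: Plan Y 16/144 = 11.1%, the Basic plan 16/100 = 16.0% → the Basic plan
The Basic plan has the higher rate in all 4 groups.

the Basic plan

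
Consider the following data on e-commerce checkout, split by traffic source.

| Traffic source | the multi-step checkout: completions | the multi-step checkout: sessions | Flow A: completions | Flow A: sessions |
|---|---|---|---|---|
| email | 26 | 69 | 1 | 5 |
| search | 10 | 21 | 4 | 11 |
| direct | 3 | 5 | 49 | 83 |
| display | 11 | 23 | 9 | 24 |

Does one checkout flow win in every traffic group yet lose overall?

Email: the multi-step checkout 26/69 = 37.7%, Flow A 1/5 = 20.0% → the multi-step checkout
Search: the multi-step checkout 10/21 = 47.6%, Flow A 4/11 = 36.4% → the multi-step checkout
Direct: the multi-step checkout 3/5 = 60.0%, Flow A 49/83 = 59.0% → the multi-step checkout
Display: the multi-step checkout 11/23 = 47.8%, Flow A 9/24 = 37.5% → the multi-step checkout
Overall: the multi-step checkout 50/118 = 42.4%, Flow A 63/123 = 51.2% → Flow A
The multi-step checkout wins each traffic group but Flow A wins overall — the comparison reverses. The multi-step checkout's sessions skew toward email, which has a lower base rate.

Yes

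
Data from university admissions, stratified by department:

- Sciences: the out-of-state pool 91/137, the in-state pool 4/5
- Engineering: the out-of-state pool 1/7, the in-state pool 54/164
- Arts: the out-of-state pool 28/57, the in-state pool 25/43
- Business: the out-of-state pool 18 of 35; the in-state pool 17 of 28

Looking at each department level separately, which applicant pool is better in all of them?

Sciences: the out-of-state pool 91/137 = 66.4%, the in-state pool 4/5 = 80.0% → the in-state pool
Engineering: the out-of-state pool 1/7 = 14.3%, the in-state pool 54/164 = 32.9% → the in-state pool
Arts: the out-of-state pool 28/57 = 49.1%, the in-state pool 25/43 = 58.1% → the in-state pool
Business: the out-of-state pool 18/35 = 51.4%, the in-state pool 17/28 = 60.7% → the in-state pool
The in-state pool has the higher rate in all 4 groups.

the in-state pool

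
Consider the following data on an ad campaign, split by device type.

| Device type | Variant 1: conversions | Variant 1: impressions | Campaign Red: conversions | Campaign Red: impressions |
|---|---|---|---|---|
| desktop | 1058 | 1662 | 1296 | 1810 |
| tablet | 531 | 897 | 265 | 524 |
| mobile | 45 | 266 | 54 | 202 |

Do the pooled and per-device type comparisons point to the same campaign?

Desktop: Variant 1 1058/1662 = 63.7%, Campaign Red 1296/1810 = 71.6% → Campaign Red
Tablet: Variant 1 531/897 = 59.2%, Campaign Red 265/524 = 50.6% → Variant 1
Mobile: Variant 1 45/266 = 16.9%, Campaign Red 54/202 = 26.7% → Campaign Red
Overall: Variant 1 1634/2825 = 57.8%, Campaign Red 1615/2536 = 63.7% → Campaign Red
Neither sweeps: Variant 1 wins 1 of 3 groups, Campaign Red wins 2. Campaign Red wins overall but not every group — no Simpson reversal.

No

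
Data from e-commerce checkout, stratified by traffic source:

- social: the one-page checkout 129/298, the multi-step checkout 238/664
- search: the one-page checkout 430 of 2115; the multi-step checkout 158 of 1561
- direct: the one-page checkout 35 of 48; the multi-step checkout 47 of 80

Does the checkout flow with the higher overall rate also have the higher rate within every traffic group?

Social: the one-page checkout 129/298 = 43.3%, the multi-step checkout 238/664 = 35.8% → the one-page checkout
Search: the one-page checkout 430/2115 = 20.3%, the multi-step checkout 158/1561 = 10.1% → the one-page checkout
Direct: the one-page checkout 35/48 = 72.9%, the multi-step checkout 47/80 = 58.8% → the one-page checkout
Overall: the one-page checkout 594/2461 = 24.1%, the multi-step checkout 443/2305 = 19.2% → the one-page checkout
The one-page checkout wins overall and in every traffic group — no reversal.

Yes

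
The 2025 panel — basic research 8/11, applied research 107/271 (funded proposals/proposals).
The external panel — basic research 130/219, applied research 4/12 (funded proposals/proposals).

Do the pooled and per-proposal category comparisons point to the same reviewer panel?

Basic research: the 2025 panel 8/11 = 72.7%, the external panel 130/219 = 59.4% → the 2025 panel
Applied research: the 2025 panel 107/271 = 39.5%, the external panel 4/12 = 33.3% → the 2025 panel
Overall: the 2025 panel 115/282 = 40.8%, the external panel 134/231 = 58.0% → the external panel
The 2025 panel wins each proposal group but the external panel wins overall — the comparison reverses. The 2025 panel's proposals skew toward applied research, which has a lower base rate.

No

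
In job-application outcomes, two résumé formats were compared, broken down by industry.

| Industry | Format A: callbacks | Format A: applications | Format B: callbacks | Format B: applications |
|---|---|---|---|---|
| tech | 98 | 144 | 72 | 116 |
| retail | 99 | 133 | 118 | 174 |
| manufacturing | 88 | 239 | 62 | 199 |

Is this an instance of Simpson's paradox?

Tech: Format A 98/144 = 68.1%, Format B 72/116 = 62.1% → Format A
Retail: Format A 99/133 = 74.4%, Format B 118/174 = 67.8% → Format A
Manufacturing: Format A 88/239 = 36.8%, Format B 62/199 = 31.2% → Format A
Overall: Format A 285/516 = 55.2%, Format B 252/489 = 51.5% → Format A
Format A wins overall and in every industry group — no reversal.

No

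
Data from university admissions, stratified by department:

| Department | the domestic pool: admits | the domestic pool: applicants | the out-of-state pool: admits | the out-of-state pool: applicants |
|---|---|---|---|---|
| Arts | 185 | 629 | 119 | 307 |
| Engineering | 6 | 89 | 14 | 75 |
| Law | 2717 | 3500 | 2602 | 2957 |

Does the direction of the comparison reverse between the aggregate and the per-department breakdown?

Arts: the domestic pool 185/629 = 29.4%, the out-of-state pool 119/307 = 38.8% → the out-of-state pool
Engineering: the domestic pool 6/89 = 6.7%, the out-of-state pool 14/75 = 18.7% → the out-of-state pool
Law: the domestic pool 2717/3500 = 77.6%, the out-of-state pool 2602/2957 = 88.0% → the out-of-state pool
Overall: the domestic pool 2908/4218 = 68.9%, the out-of-state pool 2735/3339 = 81.9% → the out-of-state pool
The out-of-state pool wins overall and in every department group — no reversal.

No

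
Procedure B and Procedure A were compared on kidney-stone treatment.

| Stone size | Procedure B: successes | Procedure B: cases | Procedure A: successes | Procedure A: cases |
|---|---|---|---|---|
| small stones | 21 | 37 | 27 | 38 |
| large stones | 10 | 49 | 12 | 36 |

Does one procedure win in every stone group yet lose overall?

No

Small stones: Procedure B 21/37 = 56.8%, Procedure A 27/38 = 71.1% → Procedure A
Large stones: Procedure B 10/49 = 20.4%, Procedure A 12/36 = 33.3% → Procedure A
Overall: Procedure B 31/86 = 36.0%, Procedure A 39/74 = 52.7% → Procedure A
Procedure A wins overall and in every stone group — no reversal.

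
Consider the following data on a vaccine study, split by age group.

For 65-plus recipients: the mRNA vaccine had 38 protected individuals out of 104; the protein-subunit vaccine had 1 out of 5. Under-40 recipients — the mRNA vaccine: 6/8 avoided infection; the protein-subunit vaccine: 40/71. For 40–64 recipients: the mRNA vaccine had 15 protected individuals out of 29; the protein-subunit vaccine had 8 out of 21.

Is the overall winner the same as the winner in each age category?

No

65-plus: the mRNA vaccine 38/104 = 36.5%, the protein-subunit vaccine 1/5 = 20.0% → the mRNA vaccine
Under-40: the mRNA vaccine 6/8 = 75.0%, the protein-subunit vaccine 40/71 = 56.3% → the mRNA vaccine
40–64: the mRNA vaccine 15/29 = 51.7%, the protein-subunit vaccine 8/21 = 38.1% → the mRNA vaccine
Overall: the mRNA vaccine 59/141 = 41.8%, the protein-subunit vaccine 49/97 = 50.5% → the protein-subunit vaccine
The mRNA vaccine wins each age group but the protein-subunit vaccine wins overall — the comparison reverses. The mRNA vaccine's recipients skew toward 65-plus, which has a lower base rate.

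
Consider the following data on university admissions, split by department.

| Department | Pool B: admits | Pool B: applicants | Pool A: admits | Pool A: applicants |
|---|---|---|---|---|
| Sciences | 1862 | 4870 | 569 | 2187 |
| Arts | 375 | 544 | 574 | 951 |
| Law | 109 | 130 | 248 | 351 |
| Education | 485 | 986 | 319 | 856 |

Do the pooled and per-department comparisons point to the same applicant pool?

Sciences: Pool B 1862/4870 = 38.2%, Pool A 569/2187 = 26.0% → Pool B
Arts: Pool B 375/544 = 68.9%, Pool A 574/951 = 60.4% → Pool B
Law: Pool B 109/130 = 83.8%, Pool A 248/351 = 70.7% → Pool B
Education: Pool B 485/986 = 49.2%, Pool A 319/856 = 37.3% → Pool B
Overall: Pool B 2831/6530 = 43.4%, Pool A 1710/4345 = 39.4% → Pool B
Pool B wins overall and in every department group — no reversal.

Yes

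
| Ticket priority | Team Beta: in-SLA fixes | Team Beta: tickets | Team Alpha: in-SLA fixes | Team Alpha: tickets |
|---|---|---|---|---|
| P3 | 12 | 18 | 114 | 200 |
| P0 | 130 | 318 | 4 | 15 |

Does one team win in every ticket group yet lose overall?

Yes

P3: Team Beta 12/18 = 66.7%, Team Alpha 114/200 = 57.0% → Team Beta
P0: Team Beta 130/318 = 40.9%, Team Alpha 4/15 = 26.7% → Team Beta
Overall: Team Beta 142/336 = 42.3%, Team Alpha 118/215 = 54.9% → Team Alpha
Team Beta wins each ticket group but Team Alpha wins overall — the comparison reverses. Team Beta's tickets skew toward P0, which has a lower base rate.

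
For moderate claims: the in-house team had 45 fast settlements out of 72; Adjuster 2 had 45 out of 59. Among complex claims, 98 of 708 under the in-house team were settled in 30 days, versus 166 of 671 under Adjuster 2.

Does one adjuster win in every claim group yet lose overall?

Moderate: the in-house team 45/72 = 62.5%, Adjuster 2 45/59 = 76.3% → Adjuster 2
Complex: the in-house team 98/708 = 13.8%, Adjuster 2 166/671 = 24.7% → Adjuster 2
Overall: the in-house team 143/780 = 18.3%, Adjuster 2 211/730 = 28.9% → Adjuster 2
Adjuster 2 wins overall and in every claim group — no reversal.

No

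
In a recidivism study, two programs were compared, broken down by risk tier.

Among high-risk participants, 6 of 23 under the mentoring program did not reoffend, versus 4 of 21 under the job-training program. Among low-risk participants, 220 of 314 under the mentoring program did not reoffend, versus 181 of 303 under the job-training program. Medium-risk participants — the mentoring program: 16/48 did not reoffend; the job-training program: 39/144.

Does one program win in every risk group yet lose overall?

No

High-risk: the mentoring program 6/23 = 26.1%, the job-training program 4/21 = 19.0% → the mentoring program
Low-risk: the mentoring program 220/314 = 70.1%, the job-training program 181/303 = 59.7% → the mentoring program
Medium-risk: the mentoring program 16/48 = 33.3%, the job-training program 39/144 = 27.1% → the mentoring program
Overall: the mentoring program 242/385 = 62.9%, the job-training program 224/468 = 47.9% → the mentoring program
The mentoring program wins overall and in every risk group — no reversal.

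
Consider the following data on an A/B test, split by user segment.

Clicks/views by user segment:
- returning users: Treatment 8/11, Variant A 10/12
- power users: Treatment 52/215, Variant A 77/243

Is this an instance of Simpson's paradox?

Returning users: Treatment 8/11 = 72.7%, Variant A 10/12 = 83.3% → Variant A
Power users: Treatment 52/215 = 24.2%, Variant A 77/243 = 31.7% → Variant A
Overall: Treatment 60/226 = 26.5%, Variant A 87/255 = 34.1% → Variant A
Variant A wins overall and in every user group — no reversal.

No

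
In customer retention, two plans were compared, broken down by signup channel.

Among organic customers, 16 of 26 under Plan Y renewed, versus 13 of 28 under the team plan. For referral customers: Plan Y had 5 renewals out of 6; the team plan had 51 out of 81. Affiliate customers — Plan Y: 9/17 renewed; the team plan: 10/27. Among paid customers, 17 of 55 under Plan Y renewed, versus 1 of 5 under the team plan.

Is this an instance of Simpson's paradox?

Yes

Organic: Plan Y 16/26 = 61.5%, the team plan 13/28 = 46.4% → Plan Y
Referral: Plan Y 5/6 = 83.3%, the team plan 51/81 = 63.0% → Plan Y
Affiliate: Plan Y 9/17 = 52.9%, the team plan 10/27 = 37.0% → Plan Y
Paid: Plan Y 17/55 = 30.9%, the team plan 1/5 = 20.0% → Plan Y
Overall: Plan Y 47/104 = 45.2%, the team plan 75/141 = 53.2% → the team plan
Plan Y wins each signup group but the team plan wins overall — the comparison reverses. Plan Y's customers skew toward paid, which has a lower base rate.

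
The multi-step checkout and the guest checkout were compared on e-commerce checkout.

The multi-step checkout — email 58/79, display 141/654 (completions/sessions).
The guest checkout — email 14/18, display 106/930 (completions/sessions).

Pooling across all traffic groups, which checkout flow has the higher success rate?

the multi-step checkout

Email: the multi-step checkout 58/79 = 73.4%, the guest checkout 14/18 = 77.8% → the guest checkout
Display: the multi-step checkout 141/654 = 21.6%, the guest checkout 106/930 = 11.4% → the multi-step checkout
Overall: the multi-step checkout 199/733 = 27.1%, the guest checkout 120/948 = 12.7% → the multi-step checkout
(Neither sweeps every traffic group, but the multi-step checkout has the higher pooled rate.)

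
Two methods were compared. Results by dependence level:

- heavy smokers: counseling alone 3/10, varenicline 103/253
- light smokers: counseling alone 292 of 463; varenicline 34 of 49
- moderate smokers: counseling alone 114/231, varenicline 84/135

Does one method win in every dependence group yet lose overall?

Heavy smokers: counseling alone 3/10 = 30.0%, varenicline 103/253 = 40.7% → varenicline
Light smokers: counseling alone 292/463 = 63.1%, varenicline 34/49 = 69.4% → varenicline
Moderate smokers: counseling alone 114/231 = 49.4%, varenicline 84/135 = 62.2% → varenicline
Overall: counseling alone 409/704 = 58.1%, varenicline 221/437 = 50.6% → counseling alone
Varenicline wins each dependence group but counseling alone wins overall — the comparison reverses. Varenicline's participants skew toward heavy smokers, which has a lower base rate.

Yes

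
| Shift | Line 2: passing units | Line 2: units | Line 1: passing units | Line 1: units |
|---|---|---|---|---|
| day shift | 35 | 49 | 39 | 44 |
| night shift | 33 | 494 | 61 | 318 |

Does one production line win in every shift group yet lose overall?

Day shift: Line 2 35/49 = 71.4%, Line 1 39/44 = 88.6% → Line 1
Night shift: Line 2 33/494 = 6.7%, Line 1 61/318 = 19.2% → Line 1
Overall: Line 2 68/543 = 12.5%, Line 1 100/362 = 27.6% → Line 1
Line 1 wins overall and in every shift group — no reversal.

No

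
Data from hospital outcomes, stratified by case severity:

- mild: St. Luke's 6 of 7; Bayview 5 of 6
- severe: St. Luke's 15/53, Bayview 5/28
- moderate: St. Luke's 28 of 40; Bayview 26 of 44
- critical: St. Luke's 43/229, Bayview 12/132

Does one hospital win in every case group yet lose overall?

No

Mild: St. Luke's 6/7 = 85.7%, Bayview 5/6 = 83.3% → St. Luke's
Severe: St. Luke's 15/53 = 28.3%, Bayview 5/28 = 17.9% → St. Luke's
Moderate: St. Luke's 28/40 = 70.0%, Bayview 26/44 = 59.1% → St. Luke's
Critical: St. Luke's 43/229 = 18.8%, Bayview 12/132 = 9.1% → St. Luke's
Overall: St. Luke's 92/329 = 28.0%, Bayview 48/210 = 22.9% → St. Luke's
St. Luke's wins overall and in every case group — no reversal.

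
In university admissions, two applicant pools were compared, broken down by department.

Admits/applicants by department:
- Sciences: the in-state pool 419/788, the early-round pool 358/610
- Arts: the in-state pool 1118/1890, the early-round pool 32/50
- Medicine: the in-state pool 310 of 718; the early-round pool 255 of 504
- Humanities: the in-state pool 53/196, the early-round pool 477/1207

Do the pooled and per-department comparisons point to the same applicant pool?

No

Sciences: the in-state pool 419/788 = 53.2%, the early-round pool 358/610 = 58.7% → the early-round pool
Arts: the in-state pool 1118/1890 = 59.2%, the early-round pool 32/50 = 64.0% → the early-round pool
Medicine: the in-state pool 310/718 = 43.2%, the early-round pool 255/504 = 50.6% → the early-round pool
Humanities: the in-state pool 53/196 = 27.0%, the early-round pool 477/1207 = 39.5% → the early-round pool
Overall: the in-state pool 1900/3592 = 52.9%, the early-round pool 1122/2371 = 47.3% → the in-state pool
The early-round pool wins each department group but the in-state pool wins overall — the comparison reverses. The early-round pool's applicants skew toward Humanities, which has a lower base rate.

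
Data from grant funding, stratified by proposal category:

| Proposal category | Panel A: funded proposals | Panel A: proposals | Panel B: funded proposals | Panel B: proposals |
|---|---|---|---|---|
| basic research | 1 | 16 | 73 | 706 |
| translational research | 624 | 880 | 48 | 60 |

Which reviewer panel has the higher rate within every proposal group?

Panel B

Basic research: Panel A 1/16 = 6.2%, Panel B 73/706 = 10.3% → Panel B
Translational research: Panel A 624/880 = 70.9%, Panel B 48/60 = 80.0% → Panel B
Panel B has the higher rate in both groups.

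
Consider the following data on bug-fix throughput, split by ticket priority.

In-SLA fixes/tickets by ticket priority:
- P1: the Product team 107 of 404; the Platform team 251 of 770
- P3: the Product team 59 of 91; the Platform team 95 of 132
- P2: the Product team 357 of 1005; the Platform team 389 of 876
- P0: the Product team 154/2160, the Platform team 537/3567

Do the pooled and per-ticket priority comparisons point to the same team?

Yes

P1: the Product team 107/404 = 26.5%, the Platform team 251/770 = 32.6% → the Platform team
P3: the Product team 59/91 = 64.8%, the Platform team 95/132 = 72.0% → the Platform team
P2: the Product team 357/1005 = 35.5%, the Platform team 389/876 = 44.4% → the Platform team
P0: the Product team 154/2160 = 7.1%, the Platform team 537/3567 = 15.1% → the Platform team
Overall: the Product team 677/3660 = 18.5%, the Platform team 1272/5345 = 23.8% → the Platform team
The Platform team wins overall and in every ticket group — no reversal.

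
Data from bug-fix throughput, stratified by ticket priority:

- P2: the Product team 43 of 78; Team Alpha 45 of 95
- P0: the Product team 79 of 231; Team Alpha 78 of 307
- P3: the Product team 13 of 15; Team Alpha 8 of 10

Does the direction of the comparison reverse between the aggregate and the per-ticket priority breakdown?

P2: the Product team 43/78 = 55.1%, Team Alpha 45/95 = 47.4% → the Product team
P0: the Product team 79/231 = 34.2%, Team Alpha 78/307 = 25.4% → the Product team
P3: the Product team 13/15 = 86.7%, Team Alpha 8/10 = 80.0% → the Product team
Overall: the Product team 135/324 = 41.7%, Team Alpha 131/412 = 31.8% → the Product team
The Product team wins overall and in every ticket group — no reversal.

No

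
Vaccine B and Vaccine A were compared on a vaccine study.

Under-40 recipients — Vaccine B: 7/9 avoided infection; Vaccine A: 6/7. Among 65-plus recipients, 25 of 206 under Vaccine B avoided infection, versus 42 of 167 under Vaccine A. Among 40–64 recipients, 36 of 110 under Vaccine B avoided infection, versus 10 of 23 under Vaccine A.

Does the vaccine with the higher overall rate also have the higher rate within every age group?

Yes

Under-40: Vaccine B 7/9 = 77.8%, Vaccine A 6/7 = 85.7% → Vaccine A
65-plus: Vaccine B 25/206 = 12.1%, Vaccine A 42/167 = 25.1% → Vaccine A
40–64: Vaccine B 36/110 = 32.7%, Vaccine A 10/23 = 43.5% → Vaccine A
Overall: Vaccine B 68/325 = 20.9%, Vaccine A 58/197 = 29.4% → Vaccine A
Vaccine A wins overall and in every age group — no reversal.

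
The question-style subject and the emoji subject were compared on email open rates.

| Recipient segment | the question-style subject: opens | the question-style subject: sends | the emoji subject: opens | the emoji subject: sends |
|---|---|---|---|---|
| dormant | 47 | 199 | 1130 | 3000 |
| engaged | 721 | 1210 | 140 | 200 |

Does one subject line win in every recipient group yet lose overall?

Yes

Dormant: the question-style subject 47/199 = 23.6%, the emoji subject 1130/3000 = 37.7% → the emoji subject
Engaged: the question-style subject 721/1210 = 59.6%, the emoji subject 140/200 = 70.0% → the emoji subject
Overall: the question-style subject 768/1409 = 54.5%, the emoji subject 1270/3200 = 39.7% → the question-style subject
The emoji subject wins each recipient group but the question-style subject wins overall — the comparison reverses. The emoji subject's sends skew toward dormant, which has a lower base rate.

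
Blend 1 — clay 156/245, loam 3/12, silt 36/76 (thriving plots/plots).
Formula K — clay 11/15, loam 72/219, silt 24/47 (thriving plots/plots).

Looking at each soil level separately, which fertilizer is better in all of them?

Formula K

Clay: Blend 1 156/245 = 63.7%, Formula K 11/15 = 73.3% → Formula K
Loam: Blend 1 3/12 = 25.0%, Formula K 72/219 = 32.9% → Formula K
Silt: Blend 1 36/76 = 47.4%, Formula K 24/47 = 51.1% → Formula K
Formula K has the higher rate in all 3 groups.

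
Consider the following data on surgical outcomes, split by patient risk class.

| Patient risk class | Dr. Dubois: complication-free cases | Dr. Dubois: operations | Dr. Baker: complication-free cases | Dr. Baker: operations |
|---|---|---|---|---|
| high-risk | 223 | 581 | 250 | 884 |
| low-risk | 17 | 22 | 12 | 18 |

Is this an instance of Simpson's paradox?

No

High-risk: Dr. Dubois 223/581 = 38.4%, Dr. Baker 250/884 = 28.3% → Dr. Dubois
Low-risk: Dr. Dubois 17/22 = 77.3%, Dr. Baker 12/18 = 66.7% → Dr. Dubois
Overall: Dr. Dubois 240/603 = 39.8%, Dr. Baker 262/902 = 29.0% → Dr. Dubois
Dr. Dubois wins overall and in every patient risk group — no reversal.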